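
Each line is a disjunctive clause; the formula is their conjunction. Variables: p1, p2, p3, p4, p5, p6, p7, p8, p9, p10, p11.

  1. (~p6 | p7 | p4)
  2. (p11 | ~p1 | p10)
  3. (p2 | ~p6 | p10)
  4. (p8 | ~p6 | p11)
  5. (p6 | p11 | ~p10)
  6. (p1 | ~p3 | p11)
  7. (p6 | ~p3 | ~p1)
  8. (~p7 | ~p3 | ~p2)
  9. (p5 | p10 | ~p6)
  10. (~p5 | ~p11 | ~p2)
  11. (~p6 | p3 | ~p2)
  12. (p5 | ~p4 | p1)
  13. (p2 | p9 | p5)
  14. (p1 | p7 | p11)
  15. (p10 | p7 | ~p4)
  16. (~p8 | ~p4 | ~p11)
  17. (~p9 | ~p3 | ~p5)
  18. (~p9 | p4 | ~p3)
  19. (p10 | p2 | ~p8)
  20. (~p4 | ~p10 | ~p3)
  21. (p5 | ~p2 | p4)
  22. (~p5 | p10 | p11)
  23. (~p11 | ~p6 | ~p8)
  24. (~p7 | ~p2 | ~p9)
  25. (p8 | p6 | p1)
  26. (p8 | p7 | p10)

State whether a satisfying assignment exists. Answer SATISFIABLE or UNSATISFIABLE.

SATISFIABLE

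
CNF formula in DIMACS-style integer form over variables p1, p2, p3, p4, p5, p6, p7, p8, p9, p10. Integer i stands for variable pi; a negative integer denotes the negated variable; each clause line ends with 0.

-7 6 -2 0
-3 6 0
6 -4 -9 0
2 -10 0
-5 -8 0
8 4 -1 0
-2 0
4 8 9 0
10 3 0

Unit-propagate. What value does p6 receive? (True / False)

True

(~p2) stands alone — p2 = False.
From (~p10 \/ p2) and p2 = False: p10 = False.
In (p3 \/ p10), p10 is now false; p3 must hold, so p3 = True.
From (p6 \/ ~p3) and p3 = True: p6 = True.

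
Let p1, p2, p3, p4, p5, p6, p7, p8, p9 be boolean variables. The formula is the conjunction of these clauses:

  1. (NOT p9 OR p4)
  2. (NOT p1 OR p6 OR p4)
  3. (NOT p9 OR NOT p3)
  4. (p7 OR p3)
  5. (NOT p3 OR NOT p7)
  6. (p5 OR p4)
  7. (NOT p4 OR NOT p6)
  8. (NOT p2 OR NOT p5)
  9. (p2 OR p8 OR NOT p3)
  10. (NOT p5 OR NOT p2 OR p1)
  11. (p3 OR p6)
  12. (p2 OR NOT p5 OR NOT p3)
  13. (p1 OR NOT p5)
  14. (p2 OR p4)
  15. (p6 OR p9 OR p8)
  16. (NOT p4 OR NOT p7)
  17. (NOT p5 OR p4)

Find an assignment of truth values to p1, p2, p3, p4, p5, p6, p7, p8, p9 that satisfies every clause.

p1=T, p2=F, p3=T, p4=T, p5=F, p6=F, p7=F, p8=T, p9=F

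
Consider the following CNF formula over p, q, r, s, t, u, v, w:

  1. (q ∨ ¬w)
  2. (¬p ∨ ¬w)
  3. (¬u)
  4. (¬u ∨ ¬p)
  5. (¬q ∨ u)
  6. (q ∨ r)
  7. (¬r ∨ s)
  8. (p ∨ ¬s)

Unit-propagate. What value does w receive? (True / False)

False

Unit clause (¬u) sets u = False.
From (¬q ∨ u) and u = False: q = False.
(¬w ∨ q): since q = False, the clause reduces to (¬w). w = False.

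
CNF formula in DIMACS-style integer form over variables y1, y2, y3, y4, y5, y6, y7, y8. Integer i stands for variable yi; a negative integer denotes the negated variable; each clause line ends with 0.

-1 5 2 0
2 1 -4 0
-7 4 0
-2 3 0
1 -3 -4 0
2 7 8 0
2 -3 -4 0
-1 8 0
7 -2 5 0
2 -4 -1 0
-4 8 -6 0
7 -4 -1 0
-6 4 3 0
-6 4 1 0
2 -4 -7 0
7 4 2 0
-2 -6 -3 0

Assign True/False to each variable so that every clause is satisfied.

y1=0  y2=1  y3=1  y4=0  y5=1  y6=0  y7=0  y8=0

Pure literal: y5 appears only positively; assign y5 = True.
Pure literal: y6 appears only negated; assign y6 = False.
Branch on y1: take y1 = False.
Branch on y2: take y2 = True.
  then y3 is forced to True.
  then y4 is forced to False.
  then y7 is forced to False.
y8 is now unconstrained; take y8 = False.
Every clause has at least one true literal under this assignment.
Check each clause:
  1. (y5 | ~y1 | y2) — y2 is true.
  2. (y2 | ~y4 | y1) — y2 is true.
  3. (~y7 | y4) — ~y7 is true.
  4. (~y2 | y3) — y3 is true.
  5. (y1 | ~y4 | ~y3) — ~y4 is true.
  6. (y2 | y7 | y8) — y2 is true.
  7. (~y4 | ~y3 | y2) — y2 is true.
  8. (y8 | ~y1) — ~y1 is true.
  9. (y7 | y5 | ~y2) — y5 is true.
  10. (y2 | ~y4 | ~y1) — y2 is true.
  11. (y8 | ~y6 | ~y4) — ~y6 is true.
  12. (~y4 | ~y1 | y7) — ~y4 is true.
  13. (y4 | ~y6 | y3) — ~y6 is true.
  14. (y4 | ~y6 | y1) — ~y6 is true.
  15. (~y7 | ~y4 | y2) — ~y7 is true.
  16. (y4 | y2 | y7) — y2 is true.
  17. (~y6 | ~y3 | ~y2) — ~y6 is true.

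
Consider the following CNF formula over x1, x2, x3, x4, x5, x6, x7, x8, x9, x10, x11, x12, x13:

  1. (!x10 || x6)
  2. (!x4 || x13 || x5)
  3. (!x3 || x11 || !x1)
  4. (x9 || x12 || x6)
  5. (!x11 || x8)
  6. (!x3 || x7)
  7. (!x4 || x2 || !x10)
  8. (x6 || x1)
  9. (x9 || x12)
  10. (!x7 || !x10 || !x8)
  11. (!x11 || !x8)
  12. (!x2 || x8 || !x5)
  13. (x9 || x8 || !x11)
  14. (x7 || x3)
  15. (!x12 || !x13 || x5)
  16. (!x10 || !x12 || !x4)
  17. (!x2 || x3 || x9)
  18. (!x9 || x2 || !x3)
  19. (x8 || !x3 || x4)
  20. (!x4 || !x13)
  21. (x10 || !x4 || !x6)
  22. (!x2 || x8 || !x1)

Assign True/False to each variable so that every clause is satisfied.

Try x1 = False.
  then x6 is forced to True.
The remaining clauses are satisfied by x2 = False, x3 = False, x4 = False, x5 = False, x7 = True, x8 = False, x9 = True, x10 = False, x11 = False, x12 = False, x13 = False.
Check each clause:
  1. (x6 || !x10) — x6 is true.
  2. (!x4 || x13 || x5) — !x4 is true.
  3. (!x3 || x11 || !x1) — !x3 is true.
  4. (x6 || x9 || x12) — x9 is true.
  5. (!x11 || x8) — !x11 is true.
  6. (x7 || !x3) — !x3 is true.
  7. (!x4 || !x10 || x2) — !x4 is true.
  8. (x1 || x6) — x6 is true.
  9. (x9 || x12) — x9 is true.
  10. (!x7 || !x8 || !x10) — !x8 is true.
  11. (!x8 || !x11) — !x8 is true.
  12. (!x2 || !x5 || x8) — !x5 is true.
  13. (!x11 || x8 || x9) — x9 is true.
  14. (x7 || x3) — x7 is true.
  15. (x5 || !x13 || !x12) — !x13 is true.
  16. (!x12 || !x10 || !x4) — !x4 is true.
  17. (x3 || !x2 || x9) — x9 is true.
  18. (!x9 || !x3 || x2) — !x3 is true.
  19. (x4 || !x3 || x8) — !x3 is true.
  20. (!x13 || !x4) — !x13 is true.
  21. (!x4 || x10 || !x6) — !x4 is true.
  22. (!x2 || !x1 || x8) — !x1 is true.

x1 = F  x2 = F  x3 = F  x4 = F  x5 = F  x6 = T  x7 = T  x8 = F  x9 = T  x10 = F  x11 = F  x12 = F  x13 = F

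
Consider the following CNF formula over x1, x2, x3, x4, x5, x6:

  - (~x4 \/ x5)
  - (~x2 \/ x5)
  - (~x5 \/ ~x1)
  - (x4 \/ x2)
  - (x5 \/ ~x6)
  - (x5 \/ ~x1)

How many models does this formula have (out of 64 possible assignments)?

12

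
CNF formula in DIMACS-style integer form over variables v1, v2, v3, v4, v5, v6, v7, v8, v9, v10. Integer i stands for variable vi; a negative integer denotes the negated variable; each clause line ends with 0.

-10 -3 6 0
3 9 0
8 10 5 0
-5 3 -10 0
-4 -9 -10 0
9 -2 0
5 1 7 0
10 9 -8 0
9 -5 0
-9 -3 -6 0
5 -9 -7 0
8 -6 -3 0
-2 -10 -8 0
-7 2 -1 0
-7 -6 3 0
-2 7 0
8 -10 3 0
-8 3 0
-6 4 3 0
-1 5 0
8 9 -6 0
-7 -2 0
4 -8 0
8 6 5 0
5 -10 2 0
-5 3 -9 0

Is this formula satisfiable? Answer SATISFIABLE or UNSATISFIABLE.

Branch on v1: take v1 = True.
  then v5 is forced to True.
  then v9 is forced to True.
  then v3 is forced to True.
  then v6 is forced to False.
  then v10 is forced to False.
For the remaining variables, v2 = False, v4 = False, v7 = False, v8 = False works.
Every clause has at least one true literal under this assignment.
So v1 = T, v2 = F, v3 = T, v4 = F, v5 = T, v6 = F, v7 = F, v8 = F, v9 = T, v10 = F is a satisfying assignment.

SATISFIABLE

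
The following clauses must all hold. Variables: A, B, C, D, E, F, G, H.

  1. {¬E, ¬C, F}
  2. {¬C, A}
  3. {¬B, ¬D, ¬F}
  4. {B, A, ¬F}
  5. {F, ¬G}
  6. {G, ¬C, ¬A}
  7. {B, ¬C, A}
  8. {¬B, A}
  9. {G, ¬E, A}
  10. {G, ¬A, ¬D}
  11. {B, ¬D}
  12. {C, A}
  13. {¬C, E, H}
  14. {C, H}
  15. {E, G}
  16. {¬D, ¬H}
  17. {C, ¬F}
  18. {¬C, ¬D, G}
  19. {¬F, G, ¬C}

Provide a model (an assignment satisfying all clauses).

A=T, B=F, C=F, D=F, E=T, F=F, G=F, H=T

Pure literal: D appears only negated; assign D = False.
Set A = True and propagate.
For the remaining variables, B = False, C = False, E = True, F = False, G = False, H = True works.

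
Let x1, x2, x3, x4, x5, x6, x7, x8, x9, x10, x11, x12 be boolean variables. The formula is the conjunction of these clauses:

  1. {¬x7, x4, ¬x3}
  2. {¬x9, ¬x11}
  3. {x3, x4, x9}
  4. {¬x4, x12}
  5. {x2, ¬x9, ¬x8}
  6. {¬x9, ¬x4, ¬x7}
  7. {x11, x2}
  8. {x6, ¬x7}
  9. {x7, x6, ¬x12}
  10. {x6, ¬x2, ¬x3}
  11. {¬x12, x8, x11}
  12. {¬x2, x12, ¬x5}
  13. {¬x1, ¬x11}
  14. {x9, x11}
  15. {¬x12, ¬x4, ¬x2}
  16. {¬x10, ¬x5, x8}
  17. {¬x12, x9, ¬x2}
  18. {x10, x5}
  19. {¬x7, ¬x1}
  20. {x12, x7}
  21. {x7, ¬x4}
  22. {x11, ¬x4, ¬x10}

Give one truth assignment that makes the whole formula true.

Pure literal: x1 appears only negated; assign x1 = False.
x6 occurs only positively in the remaining clauses — set x6 = True.
Set x2 = False and propagate.
  then x11 is forced to True.
  then x9 is forced to False.
Try x3 = True.
The remaining clauses are satisfied by x4 = False, x5 = True, x7 = False, x8 = False, x10 = False, x12 = True.
Check each clause:
  1. {¬x7, ¬x3, x4} — ¬x7 is true.
  2. {¬x11, ¬x9} — ¬x9 is true.
  3. {x3, x9, x4} — x3 is true.
  4. {¬x4, x12} — x12 is true.
  5. {¬x8, x2, ¬x9} — ¬x8 is true.
  6. {¬x7, ¬x9, ¬x4} — ¬x7 is true.
  7. {x2, x11} — x11 is true.
  8. {¬x7, x6} — ¬x7 is true.
  9. {x6, x7, ¬x12} — x6 is true.
  10. {¬x3, ¬x2, x6} — x6 is true.
  11. {¬x12, x11, x8} — x11 is true.
  12. {x12, ¬x5, ¬x2} — x12 is true.
  13. {¬x1, ¬x11} — ¬x1 is true.
  14. {x11, x9} — x11 is true.
  15. {¬x12, ¬x2, ¬x4} — ¬x4 is true.
  16. {¬x5, x8, ¬x10} — ¬x10 is true.
  17. {¬x2, x9, ¬x12} — ¬x2 is true.
  18. {x10, x5} — x5 is true.
  19. {¬x1, ¬x7} — ¬x7 is true.
  20. {x7, x12} — x12 is true.
  21. {¬x4, x7} — ¬x4 is true.
  22. {x11, ¬x10, ¬x4} — x11 is true.

x1 = 0, x2 = 0, x3 = 1, x4 = 0, x5 = 1, x6 = 1, x7 = 0, x8 = 0, x9 = 0, x10 = 0, x11 = 1, x12 = 1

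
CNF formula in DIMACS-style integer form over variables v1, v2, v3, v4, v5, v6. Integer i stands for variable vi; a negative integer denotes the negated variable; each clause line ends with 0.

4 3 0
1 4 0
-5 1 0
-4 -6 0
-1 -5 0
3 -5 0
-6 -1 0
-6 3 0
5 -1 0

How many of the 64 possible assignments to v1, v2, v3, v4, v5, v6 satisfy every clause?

4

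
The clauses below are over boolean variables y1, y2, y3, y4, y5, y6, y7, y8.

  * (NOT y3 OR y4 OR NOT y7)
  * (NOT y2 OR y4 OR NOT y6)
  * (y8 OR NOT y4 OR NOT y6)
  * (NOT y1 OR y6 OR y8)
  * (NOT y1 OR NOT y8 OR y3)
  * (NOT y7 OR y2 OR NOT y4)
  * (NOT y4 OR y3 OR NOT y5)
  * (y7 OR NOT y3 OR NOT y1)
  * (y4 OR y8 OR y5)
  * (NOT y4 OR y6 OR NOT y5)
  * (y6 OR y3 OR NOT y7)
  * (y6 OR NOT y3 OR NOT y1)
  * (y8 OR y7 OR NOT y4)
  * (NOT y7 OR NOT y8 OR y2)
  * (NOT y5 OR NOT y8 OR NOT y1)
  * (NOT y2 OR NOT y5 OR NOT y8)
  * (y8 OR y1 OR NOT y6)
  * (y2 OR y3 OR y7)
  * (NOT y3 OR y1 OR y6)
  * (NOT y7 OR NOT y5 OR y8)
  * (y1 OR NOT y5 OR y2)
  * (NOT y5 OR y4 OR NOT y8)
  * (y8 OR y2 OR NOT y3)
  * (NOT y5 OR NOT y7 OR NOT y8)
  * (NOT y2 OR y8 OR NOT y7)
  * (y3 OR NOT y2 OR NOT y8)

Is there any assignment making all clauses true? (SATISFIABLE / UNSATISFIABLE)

SATISFIABLE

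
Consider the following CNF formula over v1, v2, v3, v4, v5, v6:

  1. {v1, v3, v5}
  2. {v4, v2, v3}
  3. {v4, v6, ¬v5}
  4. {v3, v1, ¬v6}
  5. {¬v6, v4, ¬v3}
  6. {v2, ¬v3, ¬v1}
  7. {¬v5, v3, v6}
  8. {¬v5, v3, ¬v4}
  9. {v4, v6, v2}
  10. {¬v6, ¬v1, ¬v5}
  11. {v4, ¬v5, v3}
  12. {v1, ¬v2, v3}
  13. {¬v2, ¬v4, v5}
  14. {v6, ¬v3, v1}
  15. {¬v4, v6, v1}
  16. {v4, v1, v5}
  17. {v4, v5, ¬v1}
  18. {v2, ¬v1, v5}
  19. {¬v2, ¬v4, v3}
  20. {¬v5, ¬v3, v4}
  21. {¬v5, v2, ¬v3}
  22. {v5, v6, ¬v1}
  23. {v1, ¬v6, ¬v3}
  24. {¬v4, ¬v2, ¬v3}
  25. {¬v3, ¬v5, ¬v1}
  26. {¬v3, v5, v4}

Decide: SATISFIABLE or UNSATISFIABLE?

UNSATISFIABLE

v3 = True:
  v5 = True:
    propagation gives v4=True, v2=True; an empty clause results — contradiction.
  v5 = False:
    propagation gives v4=True, v2=False, v1=False, v6=True; an empty clause results — contradiction.
v3 = False:
  v5 = True:
    propagation gives v6=True, v1=True; an empty clause results — contradiction.
  v5 = False:
    propagation gives v1=True, v4=True, v2=False; an empty clause results — contradiction.
Every branch closes, so no satisfying assignment exists.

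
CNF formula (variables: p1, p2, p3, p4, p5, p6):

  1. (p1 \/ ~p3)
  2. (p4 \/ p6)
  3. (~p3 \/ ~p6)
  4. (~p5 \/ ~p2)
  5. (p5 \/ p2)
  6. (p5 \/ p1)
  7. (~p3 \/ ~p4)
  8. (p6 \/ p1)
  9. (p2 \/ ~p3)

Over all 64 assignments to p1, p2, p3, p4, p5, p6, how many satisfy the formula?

Split on p3, then p1.
  p3=T, p1=T: a clause becomes empty — 0.
  p3=T, p1=F: a clause becomes empty — 0.
  p3=F, p1=T: 6 of the 16 assignments to (p2,p4,p5,p6) work.
  p3=F, p1=F: remaining (p2,p4,p5,p6) ∈ {(F,F,T,T); (F,T,T,T)} — 2.
Total: 0 + 0 + 6 + 2 = 8.

8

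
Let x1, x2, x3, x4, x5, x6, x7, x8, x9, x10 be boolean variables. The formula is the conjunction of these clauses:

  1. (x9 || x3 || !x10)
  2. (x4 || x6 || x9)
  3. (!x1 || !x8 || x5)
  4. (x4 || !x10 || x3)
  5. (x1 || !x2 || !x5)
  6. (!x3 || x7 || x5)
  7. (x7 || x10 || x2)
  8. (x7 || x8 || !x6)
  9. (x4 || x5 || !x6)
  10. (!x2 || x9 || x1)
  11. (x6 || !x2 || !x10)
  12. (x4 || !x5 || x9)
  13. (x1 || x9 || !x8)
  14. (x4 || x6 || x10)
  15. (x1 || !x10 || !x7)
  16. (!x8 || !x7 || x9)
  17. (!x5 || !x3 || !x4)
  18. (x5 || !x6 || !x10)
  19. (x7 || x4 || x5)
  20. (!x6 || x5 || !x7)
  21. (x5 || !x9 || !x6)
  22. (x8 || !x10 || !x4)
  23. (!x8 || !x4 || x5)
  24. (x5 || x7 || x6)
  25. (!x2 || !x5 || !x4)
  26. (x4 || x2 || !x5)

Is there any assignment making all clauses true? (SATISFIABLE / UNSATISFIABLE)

Set x1 = True and propagate.
Branch on x2: take x2 = False.
The remaining clauses are satisfied by x3 = False, x4 = True, x5 = True, x6 = False, x7 = False, x8 = True, x9 = True, x10 = True.
Every clause has at least one true literal under this assignment.
So x1 = T  x2 = F  x3 = F  x4 = T  x5 = T  x6 = F  x7 = F  x8 = T  x9 = T  x10 = T is a satisfying assignment.

SATISFIABLE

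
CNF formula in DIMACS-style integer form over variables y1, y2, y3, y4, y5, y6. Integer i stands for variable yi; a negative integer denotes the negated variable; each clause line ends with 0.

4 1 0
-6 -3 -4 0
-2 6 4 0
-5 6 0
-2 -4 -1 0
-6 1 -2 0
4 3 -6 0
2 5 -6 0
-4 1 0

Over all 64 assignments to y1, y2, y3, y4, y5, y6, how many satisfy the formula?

Case analysis on y4 and y6:
  y4=T, y6=T: remaining (y1,y2,y3,y5) ∈ {(T,F,F,T)} — 1.
  y4=T, y6=F: remaining (y1,y2,y3,y5) ∈ {(T,F,F,F); (T,F,T,F)} — 2.
  y4=F, y6=T: remaining (y1,y2,y3,y5) ∈ {(T,F,T,T); (T,T,T,F); (T,T,T,T)} — 3.
  y4=F, y6=F: remaining (y1,y2,y3,y5) ∈ {(T,F,F,F); (T,F,T,F)} — 2.
Total: 1 + 2 + 3 + 2 = 8.

8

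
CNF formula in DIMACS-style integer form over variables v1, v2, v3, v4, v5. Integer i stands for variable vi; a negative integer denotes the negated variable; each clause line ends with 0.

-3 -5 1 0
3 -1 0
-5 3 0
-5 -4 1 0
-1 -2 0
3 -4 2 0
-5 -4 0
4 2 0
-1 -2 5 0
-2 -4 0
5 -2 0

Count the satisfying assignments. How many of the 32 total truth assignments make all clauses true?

Satisfying assignments:
  v1=F v2=F v3=T v4=T v5=F
  v1=T v2=F v3=T v4=T v5=F
Count: 2.

2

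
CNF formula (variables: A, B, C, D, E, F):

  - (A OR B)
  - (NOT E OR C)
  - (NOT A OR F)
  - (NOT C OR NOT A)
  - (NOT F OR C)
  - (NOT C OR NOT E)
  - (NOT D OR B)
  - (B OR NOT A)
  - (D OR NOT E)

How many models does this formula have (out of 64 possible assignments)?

6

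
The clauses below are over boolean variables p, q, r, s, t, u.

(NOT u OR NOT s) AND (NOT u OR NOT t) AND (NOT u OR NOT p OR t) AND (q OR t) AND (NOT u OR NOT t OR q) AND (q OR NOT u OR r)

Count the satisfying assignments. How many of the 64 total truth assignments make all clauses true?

Case analysis on u and t:
  u=T, t=T: a clause becomes empty — 0.
  u=T, t=F: remaining (p,q,r,s) ∈ {(F,T,F,F); (F,T,T,F)} — 2.
  u=F, t=T: p, q, r, s free → 2^4 = 16.
  u=F, t=F: forces q=T; p, r, s free → 2^3 = 8.
Total: 0 + 2 + 16 + 8 = 26.

26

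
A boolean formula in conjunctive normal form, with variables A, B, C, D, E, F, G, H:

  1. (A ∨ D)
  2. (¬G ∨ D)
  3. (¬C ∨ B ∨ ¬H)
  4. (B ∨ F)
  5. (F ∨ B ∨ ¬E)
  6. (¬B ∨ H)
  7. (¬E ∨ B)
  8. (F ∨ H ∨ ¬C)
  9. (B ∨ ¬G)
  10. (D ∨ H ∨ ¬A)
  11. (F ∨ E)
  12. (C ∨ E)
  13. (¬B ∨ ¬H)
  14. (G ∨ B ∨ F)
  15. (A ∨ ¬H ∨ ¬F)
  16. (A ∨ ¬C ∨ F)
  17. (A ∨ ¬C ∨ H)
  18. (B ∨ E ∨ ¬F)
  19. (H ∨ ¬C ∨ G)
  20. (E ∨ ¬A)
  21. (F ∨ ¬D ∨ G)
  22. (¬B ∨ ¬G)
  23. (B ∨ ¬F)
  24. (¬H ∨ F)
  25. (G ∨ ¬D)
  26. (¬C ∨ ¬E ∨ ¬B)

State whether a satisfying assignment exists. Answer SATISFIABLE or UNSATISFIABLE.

UNSATISFIABLE

B = True:
  propagation gives H=True; an empty clause results — contradiction.
B = False:
  propagation gives F=True; an empty clause results — contradiction.
Every branch closes, so no satisfying assignment exists.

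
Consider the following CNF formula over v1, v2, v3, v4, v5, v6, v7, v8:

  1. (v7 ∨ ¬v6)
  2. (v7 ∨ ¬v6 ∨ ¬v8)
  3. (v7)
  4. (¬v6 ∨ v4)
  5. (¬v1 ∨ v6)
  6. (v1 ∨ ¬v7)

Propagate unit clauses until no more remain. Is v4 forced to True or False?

True

Unit clause (v7) sets v7 = True.
(¬v7 ∨ v1): since v7 = True, the clause reduces to (v1). v1 = True.
(¬v1 ∨ v6) with v1 = True leaves only v6, so v6 = True.
(v4 ∨ ¬v6) with v6 = True leaves only v4, so v4 = True.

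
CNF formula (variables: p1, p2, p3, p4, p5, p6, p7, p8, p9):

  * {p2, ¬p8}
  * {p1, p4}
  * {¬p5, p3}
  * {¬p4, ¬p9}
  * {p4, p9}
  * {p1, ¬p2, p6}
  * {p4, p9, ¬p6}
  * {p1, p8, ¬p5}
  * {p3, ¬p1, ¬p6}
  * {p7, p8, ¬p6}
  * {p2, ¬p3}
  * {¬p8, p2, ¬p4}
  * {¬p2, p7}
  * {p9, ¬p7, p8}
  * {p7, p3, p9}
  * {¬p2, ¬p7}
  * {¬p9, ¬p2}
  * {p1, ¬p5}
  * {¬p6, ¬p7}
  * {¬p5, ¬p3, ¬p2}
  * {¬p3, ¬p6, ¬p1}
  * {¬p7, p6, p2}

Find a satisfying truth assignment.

p1=True, p2=False, p3=False, p4=False, p5=False, p6=False, p7=False, p8=False, p9=True

Pure literal: p5 appears only negated; assign p5 = False.
Set p1 = True and propagate.
The remaining clauses are satisfied by p2 = False, p3 = False, p4 = False, p6 = False, p7 = False, p8 = False, p9 = True.
Every clause has at least one true literal under this assignment.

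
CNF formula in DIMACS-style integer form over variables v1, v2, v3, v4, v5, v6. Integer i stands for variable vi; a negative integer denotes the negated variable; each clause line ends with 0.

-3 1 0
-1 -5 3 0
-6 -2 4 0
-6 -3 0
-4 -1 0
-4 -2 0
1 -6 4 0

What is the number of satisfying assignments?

Split on v1, then v4.
  v1=1, v4=1: a clause becomes empty — 0.
  v1=1, v4=0: 7 of the 16 assignments to (v2,v3,v5,v6) work.
  v1=0, v4=1: remaining (v2,v3,v5,v6) ∈ {(0,0,0,0); (0,0,0,1); (0,0,1,0); (0,0,1,1)} — 4.
  v1=0, v4=0: remaining (v2,v3,v5,v6) ∈ {(0,0,0,0); (0,0,1,0); (1,0,0,0); (1,0,1,0)} — 4.
Total: 0 + 7 + 4 + 4 = 15.

15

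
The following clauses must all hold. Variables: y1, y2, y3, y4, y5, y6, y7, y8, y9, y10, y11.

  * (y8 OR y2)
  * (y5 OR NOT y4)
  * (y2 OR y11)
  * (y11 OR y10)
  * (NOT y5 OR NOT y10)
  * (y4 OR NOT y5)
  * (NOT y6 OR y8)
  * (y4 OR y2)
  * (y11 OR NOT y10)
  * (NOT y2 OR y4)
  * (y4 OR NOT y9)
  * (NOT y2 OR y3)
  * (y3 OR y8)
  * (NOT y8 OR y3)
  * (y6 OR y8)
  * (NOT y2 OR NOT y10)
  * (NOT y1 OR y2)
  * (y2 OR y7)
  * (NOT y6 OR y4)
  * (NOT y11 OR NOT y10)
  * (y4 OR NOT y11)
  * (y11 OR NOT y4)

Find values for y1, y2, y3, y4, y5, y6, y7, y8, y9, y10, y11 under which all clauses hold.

y3 occurs only positively in the remaining clauses — set y3 = True.
Pure literal: y7 appears only positively; assign y7 = True.
Set y1 = True and propagate.
  then y2 is forced to True.
  then y4 is forced to True.
  then y5 is forced to True.
  then y10 is forced to False.
  then y11 is forced to True.
Set y6 = False and propagate.
  then y8 is forced to True.
y9 is now unconstrained; take y9 = False.
Every clause has at least one true literal under this assignment.
Check each clause:
  1. (y8 OR y2) — y8 is true.
  2. (NOT y4 OR y5) — y5 is true.
  3. (y11 OR y2) — y2 is true.
  4. (y11 OR y10) — y11 is true.
  5. (NOT y10 OR NOT y5) — NOT y10 is true.
  6. (NOT y5 OR y4) — y4 is true.
  7. (NOT y6 OR y8) — y8 is true.
  8. (y4 OR y2) — y2 is true.
  9. (NOT y10 OR y11) — y11 is true.
  10. (y4 OR NOT y2) — y4 is true.
  11. (NOT y9 OR y4) — y4 is true.
  12. (y3 OR NOT y2) — y3 is true.
  13. (y8 OR y3) — y8 is true.
  14. (y3 OR NOT y8) — y3 is true.
  15. (y6 OR y8) — y8 is true.
  16. (NOT y2 OR NOT y10) — NOT y10 is true.
  17. (y2 OR NOT y1) — y2 is true.
  18. (y7 OR y2) — y2 is true.
  19. (y4 OR NOT y6) — NOT y6 is true.
  20. (NOT y11 OR NOT y10) — NOT y10 is true.
  21. (NOT y11 OR y4) — y4 is true.
  22. (NOT y4 OR y11) — y11 is true.

y1=True  y2=True  y3=True  y4=True  y5=True  y6=False  y7=True  y8=True  y9=False  y10=False  y11=True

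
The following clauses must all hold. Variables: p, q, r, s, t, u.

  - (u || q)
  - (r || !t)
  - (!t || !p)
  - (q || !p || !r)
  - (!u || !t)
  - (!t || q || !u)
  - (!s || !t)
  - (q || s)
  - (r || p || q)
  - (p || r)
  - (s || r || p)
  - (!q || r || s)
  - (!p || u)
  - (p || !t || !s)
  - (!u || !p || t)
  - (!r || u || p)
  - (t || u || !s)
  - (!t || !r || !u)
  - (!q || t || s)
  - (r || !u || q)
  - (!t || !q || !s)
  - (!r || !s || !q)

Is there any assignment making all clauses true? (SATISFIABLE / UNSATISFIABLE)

SATISFIABLE

Branch on p: take p = False.
  then r is forced to True.
  then u is forced to True.
  then t is forced to False.
For the remaining variables, q = False, s = True works.
So p=F  q=F  r=T  s=T  t=F  u=T is a satisfying assignment.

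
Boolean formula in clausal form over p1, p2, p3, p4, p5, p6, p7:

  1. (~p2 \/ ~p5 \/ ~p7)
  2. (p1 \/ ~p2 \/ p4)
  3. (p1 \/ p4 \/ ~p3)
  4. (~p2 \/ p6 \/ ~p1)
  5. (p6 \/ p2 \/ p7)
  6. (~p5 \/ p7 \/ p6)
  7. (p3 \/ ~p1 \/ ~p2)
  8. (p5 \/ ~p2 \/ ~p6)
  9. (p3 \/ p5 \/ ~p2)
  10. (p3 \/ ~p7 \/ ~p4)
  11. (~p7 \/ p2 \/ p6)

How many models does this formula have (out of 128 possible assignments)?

30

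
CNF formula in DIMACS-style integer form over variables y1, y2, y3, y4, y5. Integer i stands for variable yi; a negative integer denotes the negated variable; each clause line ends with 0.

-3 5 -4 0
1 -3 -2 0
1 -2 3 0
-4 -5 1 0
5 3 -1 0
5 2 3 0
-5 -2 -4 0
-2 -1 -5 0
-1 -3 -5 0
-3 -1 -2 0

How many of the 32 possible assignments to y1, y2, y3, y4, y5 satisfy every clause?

6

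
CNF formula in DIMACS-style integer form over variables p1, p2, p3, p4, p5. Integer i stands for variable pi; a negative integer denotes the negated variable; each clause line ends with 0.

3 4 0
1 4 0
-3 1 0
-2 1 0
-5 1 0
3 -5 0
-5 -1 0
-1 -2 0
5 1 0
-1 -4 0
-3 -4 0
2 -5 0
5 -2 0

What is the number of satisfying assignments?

The models are:
  p1=T p2=F p3=T p4=F p5=F
That's 1 in total.

1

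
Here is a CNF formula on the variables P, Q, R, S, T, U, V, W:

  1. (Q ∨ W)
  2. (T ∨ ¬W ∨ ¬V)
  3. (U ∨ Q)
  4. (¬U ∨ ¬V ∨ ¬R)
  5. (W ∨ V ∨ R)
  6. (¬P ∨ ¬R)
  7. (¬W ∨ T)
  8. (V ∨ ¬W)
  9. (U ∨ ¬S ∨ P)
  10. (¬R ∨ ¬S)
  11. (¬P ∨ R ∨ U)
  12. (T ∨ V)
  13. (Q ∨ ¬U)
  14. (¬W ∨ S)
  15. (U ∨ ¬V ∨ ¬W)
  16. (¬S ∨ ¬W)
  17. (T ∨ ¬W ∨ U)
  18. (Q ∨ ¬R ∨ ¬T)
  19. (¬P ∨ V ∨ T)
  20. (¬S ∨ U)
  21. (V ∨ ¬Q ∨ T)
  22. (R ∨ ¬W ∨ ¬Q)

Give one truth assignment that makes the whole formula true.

P=T, Q=T, R=F, S=F, T=F, U=T, V=T, W=F

Set P = True and propagate.
  then R is forced to False.
  then U is forced to True.
  then Q is forced to True.
  then W is forced to False.
  then V is forced to True.
S, T are now unconstrained; take S = False, T = False.
Every clause has at least one true literal under this assignment.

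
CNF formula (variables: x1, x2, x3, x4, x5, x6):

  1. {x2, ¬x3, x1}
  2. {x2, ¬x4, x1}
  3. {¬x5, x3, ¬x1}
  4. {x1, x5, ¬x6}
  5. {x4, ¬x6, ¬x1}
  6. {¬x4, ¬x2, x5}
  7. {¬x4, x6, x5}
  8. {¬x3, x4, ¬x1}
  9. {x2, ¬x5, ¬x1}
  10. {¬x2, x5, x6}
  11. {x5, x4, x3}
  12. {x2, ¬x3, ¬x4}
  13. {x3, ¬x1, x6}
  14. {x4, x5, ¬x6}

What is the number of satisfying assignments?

13

Split on x1, then x4.
  x1=T, x4=T: remaining (x2,x3,x5,x6) ∈ {(F,F,F,T); (T,T,T,F); (T,T,T,T)} — 3.
  x1=T, x4=F: a clause becomes empty — 0.
  x1=F, x4=T: remaining (x2,x3,x5,x6) ∈ {(T,F,T,F); (T,F,T,T); (T,T,T,F); (T,T,T,T)} — 4.
  x1=F, x4=F: x6 free; 3 ways for (x2,x3,x5) × 2^1 = 6.
Total: 3 + 0 + 4 + 6 = 13.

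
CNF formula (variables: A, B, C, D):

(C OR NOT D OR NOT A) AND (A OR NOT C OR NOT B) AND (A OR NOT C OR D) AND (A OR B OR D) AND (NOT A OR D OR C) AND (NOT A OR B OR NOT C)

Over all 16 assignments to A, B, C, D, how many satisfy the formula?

6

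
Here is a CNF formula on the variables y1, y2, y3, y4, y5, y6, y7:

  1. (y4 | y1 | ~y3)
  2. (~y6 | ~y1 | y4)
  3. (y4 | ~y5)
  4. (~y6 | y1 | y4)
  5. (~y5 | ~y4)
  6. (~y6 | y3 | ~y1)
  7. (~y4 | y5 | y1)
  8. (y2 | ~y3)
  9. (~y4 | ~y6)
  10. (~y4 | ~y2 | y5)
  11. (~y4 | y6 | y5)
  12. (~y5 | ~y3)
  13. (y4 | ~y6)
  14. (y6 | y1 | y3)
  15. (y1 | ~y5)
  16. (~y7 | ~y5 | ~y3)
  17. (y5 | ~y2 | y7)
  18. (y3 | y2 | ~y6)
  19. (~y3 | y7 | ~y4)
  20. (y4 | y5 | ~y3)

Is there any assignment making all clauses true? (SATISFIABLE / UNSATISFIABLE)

SATISFIABLE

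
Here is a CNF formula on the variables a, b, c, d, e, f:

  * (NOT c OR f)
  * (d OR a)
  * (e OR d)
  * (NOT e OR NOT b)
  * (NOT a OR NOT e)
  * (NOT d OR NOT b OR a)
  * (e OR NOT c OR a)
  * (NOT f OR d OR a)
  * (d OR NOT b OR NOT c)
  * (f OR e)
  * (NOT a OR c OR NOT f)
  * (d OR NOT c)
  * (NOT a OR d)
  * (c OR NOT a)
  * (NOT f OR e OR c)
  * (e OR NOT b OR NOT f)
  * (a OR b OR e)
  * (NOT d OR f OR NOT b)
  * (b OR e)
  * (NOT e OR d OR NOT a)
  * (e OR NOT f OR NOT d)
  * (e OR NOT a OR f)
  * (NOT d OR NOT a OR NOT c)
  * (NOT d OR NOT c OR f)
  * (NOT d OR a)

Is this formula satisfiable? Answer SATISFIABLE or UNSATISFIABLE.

UNSATISFIABLE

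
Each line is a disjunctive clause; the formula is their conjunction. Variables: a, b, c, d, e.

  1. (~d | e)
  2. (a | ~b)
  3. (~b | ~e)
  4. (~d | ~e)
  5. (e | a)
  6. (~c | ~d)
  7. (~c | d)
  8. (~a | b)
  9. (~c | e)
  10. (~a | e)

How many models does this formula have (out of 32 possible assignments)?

1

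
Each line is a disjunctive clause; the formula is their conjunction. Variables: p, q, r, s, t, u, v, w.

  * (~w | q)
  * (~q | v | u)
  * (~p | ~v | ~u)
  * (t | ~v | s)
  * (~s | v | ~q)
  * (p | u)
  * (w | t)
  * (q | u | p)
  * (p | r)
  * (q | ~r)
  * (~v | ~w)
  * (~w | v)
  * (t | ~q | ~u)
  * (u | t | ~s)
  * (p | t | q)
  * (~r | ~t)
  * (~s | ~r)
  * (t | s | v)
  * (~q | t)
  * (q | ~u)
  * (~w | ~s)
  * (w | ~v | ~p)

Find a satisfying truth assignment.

p=True, q=False, r=False, s=True, t=True, u=False, v=False, w=False

Try p = True.
Branch on q: take q = False.
  then w is forced to False.
  then t is forced to True.
  then r is forced to False.
  then u is forced to False.
  then v is forced to False.
s is now unconstrained; take s = True.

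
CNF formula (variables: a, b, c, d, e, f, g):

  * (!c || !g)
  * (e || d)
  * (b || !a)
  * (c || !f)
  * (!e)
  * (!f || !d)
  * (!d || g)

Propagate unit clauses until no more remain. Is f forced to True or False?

Unit clause (!e) sets e = False.
(e || d) with e = False leaves only d, so d = True.
From (!d || !f) and d = True: f = False.

False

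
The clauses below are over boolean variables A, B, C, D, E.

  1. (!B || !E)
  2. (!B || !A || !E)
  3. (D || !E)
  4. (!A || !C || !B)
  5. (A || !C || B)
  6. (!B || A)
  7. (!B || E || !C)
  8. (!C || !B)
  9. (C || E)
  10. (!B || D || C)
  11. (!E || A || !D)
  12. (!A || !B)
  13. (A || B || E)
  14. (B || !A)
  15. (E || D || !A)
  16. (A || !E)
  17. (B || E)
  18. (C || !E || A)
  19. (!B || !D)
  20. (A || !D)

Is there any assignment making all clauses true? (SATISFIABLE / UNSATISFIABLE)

B = True:
  propagation gives E=False, A=True; an empty clause results — contradiction.
B = False:
  propagation gives A=False, C=False, E=True; an empty clause results — contradiction.
Every branch closes, so no satisfying assignment exists.

UNSATISFIABLE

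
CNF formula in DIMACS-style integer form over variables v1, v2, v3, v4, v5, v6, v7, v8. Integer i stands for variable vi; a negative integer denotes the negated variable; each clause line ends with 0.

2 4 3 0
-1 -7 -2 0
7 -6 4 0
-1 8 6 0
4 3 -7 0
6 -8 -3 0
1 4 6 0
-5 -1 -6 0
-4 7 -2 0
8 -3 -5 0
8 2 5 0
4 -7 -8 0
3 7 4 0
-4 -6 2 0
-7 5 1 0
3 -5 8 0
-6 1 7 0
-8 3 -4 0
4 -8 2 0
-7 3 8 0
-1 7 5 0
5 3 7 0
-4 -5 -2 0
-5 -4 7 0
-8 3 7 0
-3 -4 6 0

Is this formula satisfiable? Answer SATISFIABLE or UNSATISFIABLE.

v4 = True:
  v5 = True:
    propagation gives v2=False, v6=False, v7=True, v3=False; an empty clause results — contradiction.
  v5 = False:
    v7 = True:
      propagation gives v1=True, v2=False, v8=True; contradiction.
    v7 = False:
      propagation gives v2=False, v8=True, v6=False; contradiction.
v4 = False:
  v7 = True:
    propagation gives v3=True, v8=False, v5=False, v2=True; an empty clause results — contradiction.
  v7 = False:
    propagation gives v6=False, v1=True, v8=True, v3=False; an empty clause results — contradiction.
Every branch closes, so no satisfying assignment exists.

UNSATISFIABLE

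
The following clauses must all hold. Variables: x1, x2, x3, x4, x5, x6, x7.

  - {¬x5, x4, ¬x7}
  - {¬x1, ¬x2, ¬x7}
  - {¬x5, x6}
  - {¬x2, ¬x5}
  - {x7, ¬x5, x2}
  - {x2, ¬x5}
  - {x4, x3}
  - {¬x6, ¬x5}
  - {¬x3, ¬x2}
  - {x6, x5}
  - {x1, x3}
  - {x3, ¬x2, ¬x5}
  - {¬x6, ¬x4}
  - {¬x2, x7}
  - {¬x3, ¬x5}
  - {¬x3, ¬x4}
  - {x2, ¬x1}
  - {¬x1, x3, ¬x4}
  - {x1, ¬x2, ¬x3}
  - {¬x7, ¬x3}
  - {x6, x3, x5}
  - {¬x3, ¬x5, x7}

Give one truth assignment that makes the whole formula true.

Set x1 = False and propagate.
  then x3 is forced to True.
  then x2 is forced to False.
  then x5 is forced to False.
  then x6 is forced to True.
  then x4 is forced to False.
  then x7 is forced to False.

x1=False, x2=False, x3=True, x4=False, x5=False, x6=True, x7=False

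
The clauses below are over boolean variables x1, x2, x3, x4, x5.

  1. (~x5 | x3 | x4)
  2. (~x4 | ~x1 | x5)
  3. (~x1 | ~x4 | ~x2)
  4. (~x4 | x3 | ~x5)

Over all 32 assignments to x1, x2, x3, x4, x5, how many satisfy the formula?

19

Case analysis on x4 and x5:
  x4=1, x5=1: remaining (x1,x2,x3) ∈ {(0,0,1); (0,1,1); (1,0,1)} — 3.
  x4=1, x5=0: remaining (x1,x2,x3) ∈ {(0,0,0); (0,0,1); (0,1,0); (0,1,1)} — 4.
  x4=0, x5=1: remaining (x1,x2,x3) ∈ {(0,0,1); (0,1,1); (1,0,1); (1,1,1)} — 4.
  x4=0, x5=0: x1, x2, x3 free → 2^3 = 8.
Total: 3 + 4 + 4 + 8 = 19.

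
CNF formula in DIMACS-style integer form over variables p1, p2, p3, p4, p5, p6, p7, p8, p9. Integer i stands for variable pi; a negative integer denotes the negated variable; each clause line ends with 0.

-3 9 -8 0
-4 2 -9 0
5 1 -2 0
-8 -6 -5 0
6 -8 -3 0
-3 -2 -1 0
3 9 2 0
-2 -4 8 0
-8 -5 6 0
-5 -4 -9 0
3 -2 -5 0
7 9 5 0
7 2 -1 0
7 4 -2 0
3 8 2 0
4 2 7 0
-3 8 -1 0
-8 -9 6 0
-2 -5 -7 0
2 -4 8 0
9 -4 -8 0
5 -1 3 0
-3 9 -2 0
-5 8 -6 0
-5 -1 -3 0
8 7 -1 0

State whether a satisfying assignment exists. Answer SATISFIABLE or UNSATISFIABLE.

SATISFIABLE

Set p1 = False and propagate.
Branch on p2: take p2 = False.
The remaining clauses are satisfied by p3 = True, p4 = False, p5 = True, p6 = False, p7 = True, p8 = False, p9 = True.
Every clause has at least one true literal under this assignment.
So p1 = 0, p2 = 0, p3 = 1, p4 = 0, p5 = 1, p6 = 0, p7 = 1, p8 = 0, p9 = 1 is a satisfying assignment.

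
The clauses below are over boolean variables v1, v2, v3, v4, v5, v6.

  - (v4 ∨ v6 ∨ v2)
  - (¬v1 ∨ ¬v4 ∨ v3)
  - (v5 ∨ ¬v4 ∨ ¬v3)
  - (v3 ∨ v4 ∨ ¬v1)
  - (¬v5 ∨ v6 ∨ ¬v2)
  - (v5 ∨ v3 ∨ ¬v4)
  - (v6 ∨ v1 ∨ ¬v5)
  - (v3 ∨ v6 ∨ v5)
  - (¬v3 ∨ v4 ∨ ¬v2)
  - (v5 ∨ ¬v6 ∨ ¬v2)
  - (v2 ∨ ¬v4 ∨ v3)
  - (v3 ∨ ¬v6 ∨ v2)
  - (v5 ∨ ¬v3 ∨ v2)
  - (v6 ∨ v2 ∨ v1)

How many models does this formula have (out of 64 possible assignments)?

Case analysis on v3 and v2:
  v3=T, v2=T: remaining (v1,v4,v5,v6) ∈ {(F,T,T,T); (T,T,T,T)} — 2.
  v3=T, v2=F: 5 of the 16 assignments to (v1,v4,v5,v6) work.
  v3=F, v2=T: remaining (v1,v4,v5,v6) ∈ {(F,F,T,T); (F,T,T,T)} — 2.
  v3=F, v2=F: a clause becomes empty — 0.
Total: 2 + 5 + 2 + 0 = 9.

9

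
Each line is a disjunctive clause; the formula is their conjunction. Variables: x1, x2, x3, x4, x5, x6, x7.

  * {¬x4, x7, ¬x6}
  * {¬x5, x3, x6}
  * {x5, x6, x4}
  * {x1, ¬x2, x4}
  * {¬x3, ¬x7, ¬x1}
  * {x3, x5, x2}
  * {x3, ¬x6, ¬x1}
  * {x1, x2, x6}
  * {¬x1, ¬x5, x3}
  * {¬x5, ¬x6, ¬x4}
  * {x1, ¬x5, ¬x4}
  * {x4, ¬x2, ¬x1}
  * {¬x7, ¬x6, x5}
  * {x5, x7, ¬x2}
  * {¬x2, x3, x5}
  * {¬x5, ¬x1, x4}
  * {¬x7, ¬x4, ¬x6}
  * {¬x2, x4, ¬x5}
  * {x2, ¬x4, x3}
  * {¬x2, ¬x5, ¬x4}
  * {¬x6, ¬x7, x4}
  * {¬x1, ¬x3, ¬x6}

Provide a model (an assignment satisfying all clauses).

x1 = True  x2 = False  x3 = True  x4 = True  x5 = False  x6 = False  x7 = False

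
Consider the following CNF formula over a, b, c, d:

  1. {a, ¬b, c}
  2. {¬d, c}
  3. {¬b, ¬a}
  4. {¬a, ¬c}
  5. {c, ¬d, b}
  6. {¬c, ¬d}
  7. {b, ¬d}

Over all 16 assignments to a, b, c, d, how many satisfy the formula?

The models are:
  a=F b=F c=F d=F
  a=F b=F c=T d=F
  a=F b=T c=T d=F
  a=T b=F c=F d=F
That's 4 in total.

4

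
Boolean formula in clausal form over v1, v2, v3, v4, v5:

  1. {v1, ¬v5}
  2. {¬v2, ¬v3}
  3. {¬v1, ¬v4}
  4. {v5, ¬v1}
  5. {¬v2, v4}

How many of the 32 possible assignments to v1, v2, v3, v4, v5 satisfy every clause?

7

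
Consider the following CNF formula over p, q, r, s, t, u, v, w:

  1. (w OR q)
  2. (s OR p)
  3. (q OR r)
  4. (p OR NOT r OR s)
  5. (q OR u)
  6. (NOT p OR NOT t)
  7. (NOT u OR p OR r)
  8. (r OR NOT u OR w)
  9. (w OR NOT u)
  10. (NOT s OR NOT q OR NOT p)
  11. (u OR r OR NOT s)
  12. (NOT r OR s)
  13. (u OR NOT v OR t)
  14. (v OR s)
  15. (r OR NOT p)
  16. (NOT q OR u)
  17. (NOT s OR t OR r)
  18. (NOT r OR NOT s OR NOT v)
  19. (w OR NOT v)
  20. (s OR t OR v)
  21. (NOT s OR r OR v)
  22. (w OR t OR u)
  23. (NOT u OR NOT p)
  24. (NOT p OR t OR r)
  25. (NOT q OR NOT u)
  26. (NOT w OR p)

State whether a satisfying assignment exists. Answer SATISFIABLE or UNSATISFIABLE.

r = True:
  u = True:
    propagation gives w=True, p=False; an empty clause results — contradiction.
  u = False:
    propagation gives q=True; an empty clause results — contradiction.
r = False:
  propagation gives q=True, p=False, s=True, u=False; an empty clause results — contradiction.
Every branch closes, so no satisfying assignment exists.

UNSATISFIABLE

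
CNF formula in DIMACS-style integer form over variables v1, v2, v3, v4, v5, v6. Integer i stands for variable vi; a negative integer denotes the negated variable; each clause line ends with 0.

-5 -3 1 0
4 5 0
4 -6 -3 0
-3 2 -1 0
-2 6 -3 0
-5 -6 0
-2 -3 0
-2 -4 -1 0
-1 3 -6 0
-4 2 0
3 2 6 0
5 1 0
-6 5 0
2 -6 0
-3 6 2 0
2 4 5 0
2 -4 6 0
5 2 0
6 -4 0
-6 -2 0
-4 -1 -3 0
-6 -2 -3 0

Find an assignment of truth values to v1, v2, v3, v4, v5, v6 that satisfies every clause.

v1 = F  v2 = T  v3 = F  v4 = F  v5 = T  v6 = F

Set v1 = False and propagate.
  then v5 is forced to True.
  then v3 is forced to False.
  then v6 is forced to False.
  then v2 is forced to True.
  then v4 is forced to False.
Check each clause:
  1. {¬v3, v1, ¬v5} — ¬v3 is true.
  2. {v5, v4} — v5 is true.
  3. {¬v3, ¬v6, v4} — ¬v6 is true.
  4. {v2, ¬v3, ¬v1} — v2 is true.
  5. {¬v2, ¬v3, v6} — ¬v3 is true.
  6. {¬v6, ¬v5} — ¬v6 is true.
  7. {¬v3, ¬v2} — ¬v3 is true.
  8. {¬v4, ¬v1, ¬v2} — ¬v4 is true.
  9. {v3, ¬v6, ¬v1} — ¬v6 is true.
  10. {v2, ¬v4} — v2 is true.
  11. {v3, v6, v2} — v2 is true.
  12. {v1, v5} — v5 is true.
  13. {¬v6, v5} — ¬v6 is true.
  14. {¬v6, v2} — v2 is true.
  15. {¬v3, v2, v6} — v2 is true.
  16. {v2, v5, v4} — v2 is true.
  17. {¬v4, v6, v2} — v2 is true.
  18. {v2, v5} — v2 is true.
  19. {¬v4, v6} — ¬v4 is true.
  20. {¬v6, ¬v2} — ¬v6 is true.
  21. {¬v4, ¬v1, ¬v3} — ¬v4 is true.
  22. {¬v2, ¬v3, ¬v6} — ¬v6 is true.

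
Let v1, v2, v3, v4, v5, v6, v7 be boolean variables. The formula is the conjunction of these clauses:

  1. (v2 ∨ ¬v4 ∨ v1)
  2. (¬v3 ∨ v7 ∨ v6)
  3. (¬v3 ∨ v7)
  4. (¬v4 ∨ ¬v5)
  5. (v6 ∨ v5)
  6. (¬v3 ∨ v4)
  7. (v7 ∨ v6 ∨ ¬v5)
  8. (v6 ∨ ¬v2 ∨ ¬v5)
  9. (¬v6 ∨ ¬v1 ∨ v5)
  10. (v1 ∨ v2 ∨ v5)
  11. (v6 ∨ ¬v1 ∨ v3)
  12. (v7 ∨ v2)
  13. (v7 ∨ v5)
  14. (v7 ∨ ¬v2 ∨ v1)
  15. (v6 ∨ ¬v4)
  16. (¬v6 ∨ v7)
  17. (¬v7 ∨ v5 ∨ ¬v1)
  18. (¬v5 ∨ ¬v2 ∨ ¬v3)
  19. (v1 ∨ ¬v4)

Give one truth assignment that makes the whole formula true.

Branch on v1: take v1 = False.
  then v4 is forced to False.
  then v3 is forced to False.
Branch on v2: take v2 = True.
  then v7 is forced to True.
Set v5 = False and propagate.
  then v6 is forced to True.

v1=False, v2=True, v3=False, v4=False, v5=False, v6=True, v7=True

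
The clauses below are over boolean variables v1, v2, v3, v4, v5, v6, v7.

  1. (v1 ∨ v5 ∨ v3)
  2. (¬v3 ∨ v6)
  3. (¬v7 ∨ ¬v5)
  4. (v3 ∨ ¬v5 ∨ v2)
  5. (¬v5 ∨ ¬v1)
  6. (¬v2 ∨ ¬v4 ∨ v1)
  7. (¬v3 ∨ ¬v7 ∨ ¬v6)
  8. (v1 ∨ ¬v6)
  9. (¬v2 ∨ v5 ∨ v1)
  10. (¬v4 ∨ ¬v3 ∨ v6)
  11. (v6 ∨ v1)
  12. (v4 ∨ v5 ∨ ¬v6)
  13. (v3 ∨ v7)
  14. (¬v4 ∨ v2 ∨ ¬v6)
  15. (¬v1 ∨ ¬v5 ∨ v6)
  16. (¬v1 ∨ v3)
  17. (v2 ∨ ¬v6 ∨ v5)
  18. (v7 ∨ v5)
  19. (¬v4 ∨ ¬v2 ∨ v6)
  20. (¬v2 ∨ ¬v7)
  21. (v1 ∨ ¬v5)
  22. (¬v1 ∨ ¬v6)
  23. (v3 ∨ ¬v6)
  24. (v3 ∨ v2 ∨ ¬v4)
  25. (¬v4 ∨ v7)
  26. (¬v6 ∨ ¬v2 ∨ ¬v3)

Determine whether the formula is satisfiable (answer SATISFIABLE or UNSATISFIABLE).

UNSATISFIABLE

v6 = True:
  propagation gives v1=True; an empty clause results — contradiction.
v6 = False:
  propagation gives v3=False, v1=True; an empty clause results — contradiction.
Every branch closes, so no satisfying assignment exists.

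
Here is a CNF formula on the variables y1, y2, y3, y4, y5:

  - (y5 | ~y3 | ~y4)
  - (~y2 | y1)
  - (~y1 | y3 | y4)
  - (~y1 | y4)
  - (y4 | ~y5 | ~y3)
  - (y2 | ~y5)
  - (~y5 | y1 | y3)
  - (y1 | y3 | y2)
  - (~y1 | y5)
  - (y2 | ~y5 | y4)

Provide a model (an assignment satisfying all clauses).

Try y1 = False.
  then y2 is forced to False.
  then y5 is forced to False.
  then y3 is forced to True.
  then y4 is forced to False.
Every clause has at least one true literal under this assignment.

y1=F, y2=F, y3=T, y4=F, y5=F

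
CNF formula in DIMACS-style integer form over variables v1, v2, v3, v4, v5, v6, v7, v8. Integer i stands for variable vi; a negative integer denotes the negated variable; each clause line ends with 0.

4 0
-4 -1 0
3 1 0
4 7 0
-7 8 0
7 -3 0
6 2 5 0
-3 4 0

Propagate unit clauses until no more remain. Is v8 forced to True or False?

Unit clause (v4) sets v4 = True.
(¬v1 ∨ ¬v4): since v4 = True, the clause reduces to (¬v1). v1 = False.
(v3 ∨ v1): since v1 = False, the clause reduces to (v3). v3 = True.
(v7 ∨ ¬v3) with v3 = True leaves only v7, so v7 = True.
From (¬v7 ∨ v8) and v7 = True: v8 = True.

True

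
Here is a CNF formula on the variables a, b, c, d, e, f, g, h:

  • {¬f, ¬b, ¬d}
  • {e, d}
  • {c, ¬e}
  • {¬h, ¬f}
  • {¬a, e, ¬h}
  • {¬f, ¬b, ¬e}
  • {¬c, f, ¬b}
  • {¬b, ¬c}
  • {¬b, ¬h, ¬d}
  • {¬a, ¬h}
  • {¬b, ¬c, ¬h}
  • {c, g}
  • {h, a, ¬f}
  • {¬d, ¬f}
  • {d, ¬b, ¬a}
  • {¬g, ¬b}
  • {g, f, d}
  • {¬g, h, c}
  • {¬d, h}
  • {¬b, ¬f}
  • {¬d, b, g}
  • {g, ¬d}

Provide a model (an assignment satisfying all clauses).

Try a = False.
Branch on b: take b = False.
The remaining clauses are satisfied by c = True, d = False, e = True, f = False, g = True, h = True.

a = 0, b = 0, c = 1, d = 0, e = 1, f = 0, g = 1, h = 1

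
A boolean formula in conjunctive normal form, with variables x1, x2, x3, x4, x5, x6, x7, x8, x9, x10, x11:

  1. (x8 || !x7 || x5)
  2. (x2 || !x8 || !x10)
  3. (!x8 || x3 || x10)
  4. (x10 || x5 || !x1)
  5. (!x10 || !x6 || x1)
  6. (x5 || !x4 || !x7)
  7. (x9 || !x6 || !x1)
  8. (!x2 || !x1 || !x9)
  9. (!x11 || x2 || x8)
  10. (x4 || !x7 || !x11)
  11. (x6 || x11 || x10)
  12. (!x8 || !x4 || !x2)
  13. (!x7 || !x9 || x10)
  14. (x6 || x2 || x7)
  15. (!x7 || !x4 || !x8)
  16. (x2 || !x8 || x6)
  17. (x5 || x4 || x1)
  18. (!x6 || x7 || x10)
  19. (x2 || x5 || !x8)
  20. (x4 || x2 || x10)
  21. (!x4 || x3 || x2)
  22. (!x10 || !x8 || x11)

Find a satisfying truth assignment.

x3 occurs only positively in the remaining clauses — set x3 = True.
Branch on x1: take x1 = False.
Set x2 = True and propagate.
Set x4 = True and propagate.
  then x8 is forced to False.
The remaining clauses are satisfied by x5 = False, x6 = False, x7 = False, x9 = True, x10 = True, x11 = True.
Every clause has at least one true literal under this assignment.
Check each clause:
  1. (x5 || x8 || !x7) — !x7 is true.
  2. (!x10 || !x8 || x2) — !x8 is true.
  3. (!x8 || x3 || x10) — !x8 is true.
  4. (!x1 || x5 || x10) — x10 is true.
  5. (!x6 || x1 || !x10) — !x6 is true.
  6. (!x4 || !x7 || x5) — !x7 is true.
  7. (!x1 || x9 || !x6) — x9 is true.
  8. (!x9 || !x1 || !x2) — !x1 is true.
  9. (x2 || !x11 || x8) — x2 is true.
  10. (x4 || !x11 || !x7) — !x7 is true.
  11. (x10 || x11 || x6) — x10 is true.
  12. (!x2 || !x8 || !x4) — !x8 is true.
  13. (!x7 || x10 || !x9) — !x7 is true.
  14. (x7 || x6 || x2) — x2 is true.
  15. (!x7 || !x4 || !x8) — !x8 is true.
  16. (x6 || !x8 || x2) — !x8 is true.
  17. (x5 || x1 || x4) — x4 is true.
  18. (x10 || !x6 || x7) — x10 is true.
  19. (!x8 || x5 || x2) — !x8 is true.
  20. (x10 || x4 || x2) — x10 is true.
  21. (x2 || !x4 || x3) — x2 is true.
  22. (!x10 || !x8 || x11) — !x8 is true.

x1 = 0  x2 = 1  x3 = 1  x4 = 1  x5 = 0  x6 = 0  x7 = 0  x8 = 0  x9 = 1  x10 = 1  x11 = 1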